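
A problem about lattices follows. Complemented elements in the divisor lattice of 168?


An element a is complemented if some b has a meet b = bottom, a join b = top.
a is complemented iff gcd(a, n/a)=1, i.e. a is a unitary divisor of 168.
Complemented elements: 1, 3, 7, 8, 21, 24, ... (2 more)
Count: 8


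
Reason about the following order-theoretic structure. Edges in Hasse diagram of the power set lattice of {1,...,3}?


A cover relation a -< b holds when a < b with no c strictly between.
Cover relations:
  {} -< {1}
  {} -< {2}
  {} -< {3}
  {1} -< {1,2}
  {1} -< {1,3}
  {2} -< {1,2}
  {2} -< {2,3}
  {3} -< {1,3}
  ...4 more
Total: 12


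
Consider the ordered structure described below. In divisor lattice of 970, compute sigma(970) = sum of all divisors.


sigma(n) = sum of divisors.
Divisors of 970: [1, 2, 5, 10, 97, 194, 485, 970]
Sum = 1764


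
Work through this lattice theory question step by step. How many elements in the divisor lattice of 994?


Divisors of 994: [1, 2, 7, 14, 71, 142, 497, 994]
Count: 8


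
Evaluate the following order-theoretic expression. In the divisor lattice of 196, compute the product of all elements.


Divisors of 196: [1, 2, 4, 7, 14, 28, 49, 98, 196]
Product = n^(d(n)/2) = 196^(9/2)
Product = 20661046784


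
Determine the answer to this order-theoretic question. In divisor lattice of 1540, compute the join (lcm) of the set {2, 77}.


In a divisor lattice, join = lcm (least common multiple).
Compute lcm iteratively: start with first element, then lcm(current, next).
Elements: [2, 77]
lcm(2,77) = 154
Final lcm = 154


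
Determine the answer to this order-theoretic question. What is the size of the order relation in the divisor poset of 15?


The order relation is {(a,b) : a <= b}, reflexive so it includes (a,a).
Examples: (1,1), (1,15), (1,3), (1,5), (15,15), ...
Total ordered pairs: 9


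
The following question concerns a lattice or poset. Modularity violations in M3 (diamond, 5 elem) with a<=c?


Modular law: if a <= c then a v (b ^ c) = (a v b) ^ c.
Check all triples (a,b,c) with a <= c among 5 elements.
This lattice is modular (diamonds M_m and their chain-products are modular).
Total violating triples: 0


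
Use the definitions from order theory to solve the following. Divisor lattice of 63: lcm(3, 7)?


Join=lcm.
gcd(3,7)=1
lcm=21


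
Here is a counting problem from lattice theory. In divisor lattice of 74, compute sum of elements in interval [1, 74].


Interval [1,74] in divisors of 74: [1, 2, 37, 74]
Sum = 114


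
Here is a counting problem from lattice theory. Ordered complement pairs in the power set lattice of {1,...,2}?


Complement pair (a,b): a meet b = bottom, a join b = top.
Here: A intersect B = {} and A union B = {1,...,2}.
Pairs found: ({},{1,2}), ({1},{2}), ({2},{1}), ({1,2},{})
Total ordered pairs: 4


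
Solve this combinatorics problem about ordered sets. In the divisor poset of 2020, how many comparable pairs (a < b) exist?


A comparable pair {a,b} has a < b or b < a in the order.
Count unordered pairs where one element is strictly below the other.
Examples: {1,2}, {1,4}, {1,5}, {1,10}, ...
Total comparable pairs: 42


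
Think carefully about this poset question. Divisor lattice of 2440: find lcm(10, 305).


In a divisor lattice, join = lcm (least common multiple).
gcd(10,305) = 5
lcm(10,305) = 10*305/gcd = 3050/5 = 610


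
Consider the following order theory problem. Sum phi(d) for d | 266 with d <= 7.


Divisors of 266 up to 7: [1, 2, 7]
phi values: [1, 1, 6]
Sum = 8


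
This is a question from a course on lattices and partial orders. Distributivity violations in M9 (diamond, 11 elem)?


Distributive law: a ^ (b v c) = (a ^ b) v (a ^ c).
Check all 11^3 = 1331 ordered triples (a,b,c).
  e.g. a=a1, b=a2, c=a3: lhs=a1 != rhs=0
  e.g. a=a1, b=a2, c=a4: lhs=a1 != rhs=0
Total violating triples: 504


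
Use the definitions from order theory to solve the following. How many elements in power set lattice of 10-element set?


Power set = 2^n.
2^10 = 1024


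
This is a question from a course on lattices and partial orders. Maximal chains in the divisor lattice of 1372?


A maximal chain goes from the minimum element to a maximal element via cover relations.
Counting all min-to-max paths in the cover graph.
Total maximal chains: 10


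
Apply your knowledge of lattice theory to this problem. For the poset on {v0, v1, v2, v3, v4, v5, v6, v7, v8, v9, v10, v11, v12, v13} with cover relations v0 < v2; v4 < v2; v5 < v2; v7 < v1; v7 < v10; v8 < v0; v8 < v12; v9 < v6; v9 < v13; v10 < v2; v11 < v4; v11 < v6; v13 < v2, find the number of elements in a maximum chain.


A chain is a totally ordered subset; we count the number of elements in a maximum chain.
Compute, for each element x, the size of the longest chain ending at x:
  v3: 1
  v5: 1
  v7: 1
  v8: 1
  v9: 1
  v11: 1
  ...
A maximum chain: v8 < v0 < v2
Number of elements in the longest chain: 3


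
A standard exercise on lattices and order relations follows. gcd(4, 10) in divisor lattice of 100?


Meet=gcd.
gcd(4,10)=2


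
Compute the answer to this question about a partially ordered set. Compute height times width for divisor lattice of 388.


Height = length of longest chain minus 1; width = size of largest antichain.
A maximum chain: 1 | 97 | 194 | 388  (height 3).
A maximum antichain: {2, 97}  (width 2).
Product = 3 * 2 = 6


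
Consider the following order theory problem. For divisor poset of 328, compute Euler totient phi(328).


phi(n) = n * prod_{p|n} (1 - 1/p).
Prime divisors of 328: [2, 41]
phi(328) = 328 * (1 - 1/2) * (1 - 1/41)
phi(328) = 160


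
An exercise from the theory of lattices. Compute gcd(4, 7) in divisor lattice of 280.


In a divisor lattice, meet = gcd (greatest common divisor).
By Euclidean algorithm or factoring: gcd(4,7) = 1


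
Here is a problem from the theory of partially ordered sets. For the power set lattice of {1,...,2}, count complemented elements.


An element a is complemented if some b has a meet b = bottom, a join b = top.
every subset A has complement S\A, so all elements are complemented.
Complemented elements: {}, {1}, {2}, {1,2}
Count: 4


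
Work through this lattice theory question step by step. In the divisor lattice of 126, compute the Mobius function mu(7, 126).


In a divisor lattice, mu(a,b) = mu(b/a) where mu is the classical Mobius function.
b/a = 126/7 = 18
Prime factorization of 18: primes [2, 3]
18 is not squarefree, so mu(18) = 0


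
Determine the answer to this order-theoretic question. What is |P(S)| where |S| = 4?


Power set = 2^n.
2^4 = 16


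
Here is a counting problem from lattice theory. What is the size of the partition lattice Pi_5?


B(n) = number of set partitions of an n-element set.
B(n) satisfies the recurrence: B(n+1) = sum_k C(n,k)*B(k).
B(5) = 52


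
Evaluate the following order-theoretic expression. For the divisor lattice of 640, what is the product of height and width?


Height = length of longest chain minus 1; width = size of largest antichain.
A maximum chain: 1 | 5 | 10 | 20 | 40 | 80 | 160 | 320 | 640  (height 8).
A maximum antichain: {2, 5}  (width 2).
Product = 8 * 2 = 16


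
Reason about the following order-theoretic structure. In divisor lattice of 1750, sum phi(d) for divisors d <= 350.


Divisors of 1750 up to 350: [1, 2, 5, 7, 10, 14, 25, 35, 50, 70, 125, 175, 250, 350]
phi values: [1, 1, 4, 6, 4, 6, 20, 24, 20, 24, 100, 120, 100, 120]
Sum = 550


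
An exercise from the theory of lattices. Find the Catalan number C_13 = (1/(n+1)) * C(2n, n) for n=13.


C(n) = C(2n, n) / (n+1).
C(26, 13) = 10400600
C(13) = 10400600 / 14 = 742900


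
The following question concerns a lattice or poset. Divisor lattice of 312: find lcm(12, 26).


In a divisor lattice, join = lcm (least common multiple).
gcd(12,26) = 2
lcm(12,26) = 12*26/gcd = 312/2 = 156


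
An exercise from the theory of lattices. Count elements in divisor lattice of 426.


Divisors of 426: [1, 2, 3, 6, 71, 142, 213, 426]
Count: 8


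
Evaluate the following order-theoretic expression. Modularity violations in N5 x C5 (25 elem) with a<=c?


Modular law: if a <= c then a v (b ^ c) = (a v b) ^ c.
Check all triples (a,b,c) with a <= c among 25 elements.
  e.g. a=(a,0), b=(c,0), c=(b,0): lhs=(a,0) != rhs=(b,0)
  e.g. a=(a,0), b=(c,1), c=(b,0): lhs=(a,0) != rhs=(b,0)
Total violating triples: 75


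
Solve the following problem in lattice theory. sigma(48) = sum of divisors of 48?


sigma(n) = sum of divisors.
Divisors of 48: [1, 2, 3, 4, 6, 8, 12, 16, 24, 48]
Sum = 124


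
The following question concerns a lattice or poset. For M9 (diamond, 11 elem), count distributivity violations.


Distributive law: a ^ (b v c) = (a ^ b) v (a ^ c).
Check all 11^3 = 1331 ordered triples (a,b,c).
  e.g. a=a1, b=a2, c=a3: lhs=a1 != rhs=0
  e.g. a=a1, b=a2, c=a4: lhs=a1 != rhs=0
Total violating triples: 504


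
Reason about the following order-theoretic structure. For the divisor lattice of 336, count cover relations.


A cover relation a -< b holds when a < b with no c strictly between.
Cover relations:
  1 -< 2
  1 -< 3
  1 -< 7
  2 -< 4
  2 -< 6
  2 -< 14
  3 -< 6
  3 -< 21
  ...28 more
Total: 36


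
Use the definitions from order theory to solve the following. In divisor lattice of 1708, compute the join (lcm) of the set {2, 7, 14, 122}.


In a divisor lattice, join = lcm (least common multiple).
Compute lcm iteratively: start with first element, then lcm(current, next).
Elements: [2, 7, 14, 122]
lcm(2,7) = 14
lcm(14,14) = 14
lcm(14,122) = 854
Final lcm = 854


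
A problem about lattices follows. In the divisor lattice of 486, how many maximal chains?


A maximal chain goes from the minimum element to a maximal element via cover relations.
Counting all min-to-max paths in the cover graph.
Total maximal chains: 6


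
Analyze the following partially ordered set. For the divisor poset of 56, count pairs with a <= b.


The order relation is {(a,b) : a <= b}, reflexive so it includes (a,a).
Examples: (1,1), (1,14), (1,2), (1,28), (1,4), ...
Total ordered pairs: 30


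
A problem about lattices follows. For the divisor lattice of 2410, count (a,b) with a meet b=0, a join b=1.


Complement pair (a,b): a meet b = bottom, a join b = top.
Here: gcd(a,b)=1 and lcm(a,b)=2410, i.e. a*b=2410 with a,b coprime.
Pairs found: (1,2410), (2,1205), (5,482), (10,241), ... (4 more)
Total ordered pairs: 8


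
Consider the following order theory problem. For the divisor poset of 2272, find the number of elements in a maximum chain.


A chain is a totally ordered subset; we count the number of elements in a maximum chain.
Compute, for each element x, the size of the longest chain ending at x:
  1: 1
  2: 2
  71: 2
  4: 3
  8: 4
  142: 3
  ...
A maximum chain: 1 < 2 < 4 < 8 < 16 < 32 < 2272
Number of elements in the longest chain: 7


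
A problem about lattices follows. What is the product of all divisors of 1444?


Divisors of 1444: [1, 2, 4, 19, 38, 76, 361, 722, 1444]
Product = n^(d(n)/2) = 1444^(9/2)
Product = 165216101262848


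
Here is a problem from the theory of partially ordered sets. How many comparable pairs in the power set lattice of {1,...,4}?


A comparable pair {a,b} has a < b or b < a in the order.
Count unordered pairs where one element is strictly below the other.
Examples: {{},{1}}, {{},{2}}, {{},{3}}, {{},{4}}, ...
Total comparable pairs: 65


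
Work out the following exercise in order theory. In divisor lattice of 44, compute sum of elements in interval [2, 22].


Interval [2,22] in divisors of 44: [2, 22]
Sum = 24


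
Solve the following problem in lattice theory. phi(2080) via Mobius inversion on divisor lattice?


phi(n) = n * prod_{p|n} (1 - 1/p).
Prime divisors of 2080: [2, 5, 13]
phi(2080) = 2080 * (1 - 1/2) * (1 - 1/5) * (1 - 1/13)
phi(2080) = 768


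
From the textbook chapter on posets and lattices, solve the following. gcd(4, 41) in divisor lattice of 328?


Meet=gcd.
gcd(4,41)=1


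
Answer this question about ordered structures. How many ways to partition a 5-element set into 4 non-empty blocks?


S(n,k) = k*S(n-1,k) + S(n-1,k-1).
S(4,4) = 1, S(4,3) = 6
S(5,4) = 4*1 + 6 = 4 + 6
S(5,4) = 10


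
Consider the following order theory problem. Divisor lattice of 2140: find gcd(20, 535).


In a divisor lattice, meet = gcd (greatest common divisor).
By Euclidean algorithm or factoring: gcd(20,535) = 5


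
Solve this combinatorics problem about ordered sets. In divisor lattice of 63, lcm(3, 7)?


Join=lcm.
gcd(3,7)=1
lcm=21


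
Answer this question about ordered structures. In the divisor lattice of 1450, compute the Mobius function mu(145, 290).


In a divisor lattice, mu(a,b) = mu(b/a) where mu is the classical Mobius function.
b/a = 290/145 = 2
Prime factorization of 2: primes [2]
2 is squarefree with 1 prime factor(s), so mu(2) = (-1)^1 = -1


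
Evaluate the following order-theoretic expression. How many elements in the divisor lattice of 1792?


Divisors of 1792: [1, 2, 4, 7, 8, 14, 16, 28, 32, 56, 64, 112, 128, 224, 256, 448, 896, 1792]
Count: 18


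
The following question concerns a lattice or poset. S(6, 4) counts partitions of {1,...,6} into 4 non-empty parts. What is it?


S(n,k) = k*S(n-1,k) + S(n-1,k-1).
S(5,4) = 10, S(5,3) = 25
S(6,4) = 4*10 + 25 = 40 + 25
S(6,4) = 65


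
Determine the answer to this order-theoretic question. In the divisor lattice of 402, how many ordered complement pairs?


Complement pair (a,b): a meet b = bottom, a join b = top.
Here: gcd(a,b)=1 and lcm(a,b)=402, i.e. a*b=402 with a,b coprime.
Pairs found: (1,402), (2,201), (3,134), (6,67), ... (4 more)
Total ordered pairs: 8


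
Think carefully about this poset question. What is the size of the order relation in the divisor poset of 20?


The order relation is {(a,b) : a <= b}, reflexive so it includes (a,a).
Examples: (1,1), (1,10), (1,2), (1,20), (1,4), ...
Total ordered pairs: 18


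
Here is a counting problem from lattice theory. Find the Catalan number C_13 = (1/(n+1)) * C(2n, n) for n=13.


C(n) = C(2n, n) / (n+1).
C(26, 13) = 10400600
C(13) = 10400600 / 14 = 742900


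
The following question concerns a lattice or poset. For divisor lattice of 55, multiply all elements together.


Divisors of 55: [1, 5, 11, 55]
Product = n^(d(n)/2) = 55^(4/2)
Product = 3025


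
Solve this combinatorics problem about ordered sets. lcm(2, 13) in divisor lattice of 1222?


Join=lcm.
gcd(2,13)=1
lcm=26


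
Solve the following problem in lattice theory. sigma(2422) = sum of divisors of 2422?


sigma(n) = sum of divisors.
Divisors of 2422: [1, 2, 7, 14, 173, 346, 1211, 2422]
Sum = 4176


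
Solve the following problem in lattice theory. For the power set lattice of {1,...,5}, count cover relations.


A cover relation a -< b holds when a < b with no c strictly between.
Cover relations:
  {} -< {1}
  {} -< {2}
  {} -< {3}
  {} -< {4}
  {} -< {5}
  {1} -< {1,2}
  {1} -< {1,3}
  {1} -< {1,4}
  ...72 more
Total: 80


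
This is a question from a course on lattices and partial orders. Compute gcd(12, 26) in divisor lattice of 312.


In a divisor lattice, meet = gcd (greatest common divisor).
By Euclidean algorithm or factoring: gcd(12,26) = 2


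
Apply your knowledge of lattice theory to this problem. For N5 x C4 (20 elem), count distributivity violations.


Distributive law: a ^ (b v c) = (a ^ b) v (a ^ c).
Check all 20^3 = 8000 ordered triples (a,b,c).
  e.g. a=(b,0), b=(a,0), c=(c,0): lhs=(b,0) != rhs=(a,0)
  e.g. a=(b,0), b=(a,0), c=(c,1): lhs=(b,0) != rhs=(a,0)
Total violating triples: 128


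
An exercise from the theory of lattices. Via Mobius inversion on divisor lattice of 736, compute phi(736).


phi(n) = n * prod_{p|n} (1 - 1/p).
Prime divisors of 736: [2, 23]
phi(736) = 736 * (1 - 1/2) * (1 - 1/23)
phi(736) = 352


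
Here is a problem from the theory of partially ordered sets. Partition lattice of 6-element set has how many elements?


B(n) = number of set partitions of an n-element set.
B(n) satisfies the recurrence: B(n+1) = sum_k C(n,k)*B(k).
B(6) = 203


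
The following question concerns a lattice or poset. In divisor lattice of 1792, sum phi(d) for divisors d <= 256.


Divisors of 1792 up to 256: [1, 2, 4, 7, 8, 14, 16, 28, 32, 56, 64, 112, 128, 224, 256]
phi values: [1, 1, 2, 6, 4, 6, 8, 12, 16, 24, 32, 48, 64, 96, 128]
Sum = 448


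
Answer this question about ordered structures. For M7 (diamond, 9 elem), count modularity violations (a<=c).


Modular law: if a <= c then a v (b ^ c) = (a v b) ^ c.
Check all triples (a,b,c) with a <= c among 9 elements.
This lattice is modular (diamonds M_m and their chain-products are modular).
Total violating triples: 0


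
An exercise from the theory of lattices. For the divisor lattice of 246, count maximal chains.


A maximal chain goes from the minimum element to a maximal element via cover relations.
Counting all min-to-max paths in the cover graph.
Total maximal chains: 6


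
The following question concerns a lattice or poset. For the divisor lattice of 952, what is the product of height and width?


Height = length of longest chain minus 1; width = size of largest antichain.
A maximum chain: 1 | 17 | 119 | 238 | 476 | 952  (height 5).
A maximum antichain: {4, 14, 34, 119}  (width 4).
Product = 5 * 4 = 20


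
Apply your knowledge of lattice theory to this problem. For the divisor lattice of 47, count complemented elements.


An element a is complemented if some b has a meet b = bottom, a join b = top.
a is complemented iff gcd(a, n/a)=1, i.e. a is a unitary divisor of 47.
Complemented elements: 1, 47
Count: 2


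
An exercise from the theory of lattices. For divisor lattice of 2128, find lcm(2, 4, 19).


In a divisor lattice, join = lcm (least common multiple).
Compute lcm iteratively: start with first element, then lcm(current, next).
Elements: [2, 4, 19]
lcm(2,4) = 4
lcm(4,19) = 76
Final lcm = 76


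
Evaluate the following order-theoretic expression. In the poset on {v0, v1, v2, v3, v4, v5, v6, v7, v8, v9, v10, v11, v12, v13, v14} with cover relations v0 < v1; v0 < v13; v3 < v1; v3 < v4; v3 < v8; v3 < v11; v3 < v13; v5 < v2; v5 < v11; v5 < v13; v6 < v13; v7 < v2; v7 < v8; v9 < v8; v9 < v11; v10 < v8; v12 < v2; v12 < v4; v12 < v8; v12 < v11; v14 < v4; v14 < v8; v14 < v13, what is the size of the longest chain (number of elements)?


A chain is a totally ordered subset; we count the number of elements in a maximum chain.
Compute, for each element x, the size of the longest chain ending at x:
  v0: 1
  v3: 1
  v5: 1
  v6: 1
  v7: 1
  v9: 1
  ...
A maximum chain: v0 < v1
Number of elements in the longest chain: 2


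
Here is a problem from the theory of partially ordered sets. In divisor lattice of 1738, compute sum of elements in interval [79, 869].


Interval [79,869] in divisors of 1738: [79, 869]
Sum = 948


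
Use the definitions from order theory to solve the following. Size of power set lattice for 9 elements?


Power set = 2^n.
2^9 = 512


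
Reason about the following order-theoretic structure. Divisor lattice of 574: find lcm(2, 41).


In a divisor lattice, join = lcm (least common multiple).
gcd(2,41) = 1
lcm(2,41) = 2*41/gcd = 82/1 = 82


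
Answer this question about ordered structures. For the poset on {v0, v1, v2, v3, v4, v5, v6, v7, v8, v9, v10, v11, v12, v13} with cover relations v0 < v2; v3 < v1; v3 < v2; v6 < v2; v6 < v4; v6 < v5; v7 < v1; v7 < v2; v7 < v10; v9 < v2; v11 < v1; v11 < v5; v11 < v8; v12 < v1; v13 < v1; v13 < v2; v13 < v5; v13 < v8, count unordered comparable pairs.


A comparable pair {a,b} has a < b or b < a in the order.
Count unordered pairs where one element is strictly below the other.
Examples: {v0,v2}, {v1,v3}, {v1,v7}, {v1,v11}, ...
Total comparable pairs: 18


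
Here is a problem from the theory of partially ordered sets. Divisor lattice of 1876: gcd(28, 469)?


Meet=gcd.
gcd(28,469)=7


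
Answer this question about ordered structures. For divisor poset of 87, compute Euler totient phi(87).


phi(n) = n * prod_{p|n} (1 - 1/p).
Prime divisors of 87: [3, 29]
phi(87) = 87 * (1 - 1/3) * (1 - 1/29)
phi(87) = 56


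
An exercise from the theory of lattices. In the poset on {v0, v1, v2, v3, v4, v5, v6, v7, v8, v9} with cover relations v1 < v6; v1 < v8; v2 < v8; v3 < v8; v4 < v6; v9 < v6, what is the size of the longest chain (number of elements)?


A chain is a totally ordered subset; we count the number of elements in a maximum chain.
Compute, for each element x, the size of the longest chain ending at x:
  v0: 1
  v1: 1
  v2: 1
  v3: 1
  v4: 1
  v5: 1
  ...
A maximum chain: v1 < v6
Number of elements in the longest chain: 2


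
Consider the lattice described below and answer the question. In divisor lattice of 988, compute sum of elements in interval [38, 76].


Interval [38,76] in divisors of 988: [38, 76]
Sum = 114


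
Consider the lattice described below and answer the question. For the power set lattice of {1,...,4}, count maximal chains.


A maximal chain goes from the minimum element to a maximal element via cover relations.
Counting all min-to-max paths in the cover graph.
Total maximal chains: 24


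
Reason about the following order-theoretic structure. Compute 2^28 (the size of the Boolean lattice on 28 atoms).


Power set = 2^n.
2^28 = 268435456


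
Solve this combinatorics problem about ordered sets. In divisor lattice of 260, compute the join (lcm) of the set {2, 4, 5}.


In a divisor lattice, join = lcm (least common multiple).
Compute lcm iteratively: start with first element, then lcm(current, next).
Elements: [2, 4, 5]
lcm(2,4) = 4
lcm(4,5) = 20
Final lcm = 20


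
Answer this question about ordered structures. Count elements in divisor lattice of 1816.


Divisors of 1816: [1, 2, 4, 8, 227, 454, 908, 1816]
Count: 8


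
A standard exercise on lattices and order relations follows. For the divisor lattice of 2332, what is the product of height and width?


Height = length of longest chain minus 1; width = size of largest antichain.
A maximum chain: 1 | 53 | 583 | 1166 | 2332  (height 4).
A maximum antichain: {4, 22, 106, 583}  (width 4).
Product = 4 * 4 = 16


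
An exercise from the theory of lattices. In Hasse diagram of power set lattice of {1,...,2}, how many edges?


A cover relation a -< b holds when a < b with no c strictly between.
Cover relations:
  {} -< {1}
  {} -< {2}
  {1} -< {1,2}
  {2} -< {1,2}
Total: 4


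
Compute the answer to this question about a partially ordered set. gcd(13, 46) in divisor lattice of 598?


Meet=gcd.
gcd(13,46)=1


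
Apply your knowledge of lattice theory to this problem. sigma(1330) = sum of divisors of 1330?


sigma(n) = sum of divisors.
Divisors of 1330: [1, 2, 5, 7, 10, 14, 19, 35, 38, 70, 95, 133, 190, 266, 665, 1330]
Sum = 2880


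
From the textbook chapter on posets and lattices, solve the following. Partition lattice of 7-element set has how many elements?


B(n) = number of set partitions of an n-element set.
B(n) satisfies the recurrence: B(n+1) = sum_k C(n,k)*B(k).
B(7) = 877


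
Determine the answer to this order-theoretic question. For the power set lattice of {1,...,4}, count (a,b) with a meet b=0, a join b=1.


Complement pair (a,b): a meet b = bottom, a join b = top.
Here: A intersect B = {} and A union B = {1,...,4}.
Pairs found: ({},{1,2,3,4}), ({1},{2,3,4}), ({2},{1,3,4}), ({3},{1,2,4}), ... (12 more)
Total ordered pairs: 16


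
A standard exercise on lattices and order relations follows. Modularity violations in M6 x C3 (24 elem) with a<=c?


Modular law: if a <= c then a v (b ^ c) = (a v b) ^ c.
Check all triples (a,b,c) with a <= c among 24 elements.
This lattice is modular (diamonds M_m and their chain-products are modular).
Total violating triples: 0


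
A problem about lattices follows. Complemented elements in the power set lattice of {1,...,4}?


An element a is complemented if some b has a meet b = bottom, a join b = top.
every subset A has complement S\A, so all elements are complemented.
Complemented elements: {}, {1}, {2}, {3}, {4}, {1,2}, ... (10 more)
Count: 16


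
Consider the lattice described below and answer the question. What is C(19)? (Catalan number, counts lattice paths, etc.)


C(n) = C(2n, n) / (n+1).
C(38, 19) = 35345263800
C(19) = 35345263800 / 20 = 1767263190


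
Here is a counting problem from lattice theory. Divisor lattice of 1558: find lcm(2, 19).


In a divisor lattice, join = lcm (least common multiple).
gcd(2,19) = 1
lcm(2,19) = 2*19/gcd = 38/1 = 38


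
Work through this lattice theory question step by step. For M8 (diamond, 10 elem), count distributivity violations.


Distributive law: a ^ (b v c) = (a ^ b) v (a ^ c).
Check all 10^3 = 1000 ordered triples (a,b,c).
  e.g. a=a1, b=a2, c=a3: lhs=a1 != rhs=0
  e.g. a=a1, b=a2, c=a4: lhs=a1 != rhs=0
Total violating triples: 336


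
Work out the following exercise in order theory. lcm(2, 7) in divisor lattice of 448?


Join=lcm.
gcd(2,7)=1
lcm=14


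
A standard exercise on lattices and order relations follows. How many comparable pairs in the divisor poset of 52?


A comparable pair {a,b} has a < b or b < a in the order.
Count unordered pairs where one element is strictly below the other.
Examples: {1,2}, {1,4}, {1,13}, {1,26}, ...
Total comparable pairs: 12


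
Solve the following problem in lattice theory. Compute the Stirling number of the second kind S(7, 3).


S(n,k) = k*S(n-1,k) + S(n-1,k-1).
S(6,3) = 90, S(6,2) = 31
S(7,3) = 3*90 + 31 = 270 + 31
S(7,3) = 301


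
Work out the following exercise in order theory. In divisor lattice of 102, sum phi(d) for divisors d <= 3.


Divisors of 102 up to 3: [1, 2, 3]
phi values: [1, 1, 2]
Sum = 4


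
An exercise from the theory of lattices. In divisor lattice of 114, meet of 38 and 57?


In a divisor lattice, meet = gcd (greatest common divisor).
By Euclidean algorithm or factoring: gcd(38,57) = 19


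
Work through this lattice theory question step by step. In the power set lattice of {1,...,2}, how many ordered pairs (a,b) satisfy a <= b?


The order relation is {(a,b) : a <= b}, reflexive so it includes (a,a).
Examples: ({},{}), ({},{1,2}), ({},{1}), ({},{2}), ({1,2},{1,2}), ...
Total ordered pairs: 9


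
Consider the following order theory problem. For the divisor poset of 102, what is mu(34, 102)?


In a divisor lattice, mu(a,b) = mu(b/a) where mu is the classical Mobius function.
b/a = 102/34 = 3
Prime factorization of 3: primes [3]
3 is squarefree with 1 prime factor(s), so mu(3) = (-1)^1 = -1


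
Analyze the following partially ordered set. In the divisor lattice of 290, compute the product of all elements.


Divisors of 290: [1, 2, 5, 10, 29, 58, 145, 290]
Product = n^(d(n)/2) = 290^(8/2)
Product = 7072810000


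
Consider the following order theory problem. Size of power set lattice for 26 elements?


Power set = 2^n.
2^26 = 67108864


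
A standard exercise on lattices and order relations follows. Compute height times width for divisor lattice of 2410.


Height = length of longest chain minus 1; width = size of largest antichain.
A maximum chain: 1 | 241 | 1205 | 2410  (height 3).
A maximum antichain: {2, 5, 241}  (width 3).
Product = 3 * 3 = 9


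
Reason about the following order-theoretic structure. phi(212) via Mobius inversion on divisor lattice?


phi(n) = n * prod_{p|n} (1 - 1/p).
Prime divisors of 212: [2, 53]
phi(212) = 212 * (1 - 1/2) * (1 - 1/53)
phi(212) = 104


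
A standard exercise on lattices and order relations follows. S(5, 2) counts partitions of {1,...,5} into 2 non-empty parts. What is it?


S(n,k) = k*S(n-1,k) + S(n-1,k-1).
S(4,2) = 7, S(4,1) = 1
S(5,2) = 2*7 + 1 = 14 + 1
S(5,2) = 15


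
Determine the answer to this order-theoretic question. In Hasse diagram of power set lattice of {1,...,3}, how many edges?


A cover relation a -< b holds when a < b with no c strictly between.
Cover relations:
  {} -< {1}
  {} -< {2}
  {} -< {3}
  {1} -< {1,2}
  {1} -< {1,3}
  {2} -< {1,2}
  {2} -< {2,3}
  {3} -< {1,3}
  ...4 more
Total: 12


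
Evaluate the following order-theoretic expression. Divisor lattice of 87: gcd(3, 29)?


Meet=gcd.
gcd(3,29)=1


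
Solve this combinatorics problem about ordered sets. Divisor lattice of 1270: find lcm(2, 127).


In a divisor lattice, join = lcm (least common multiple).
gcd(2,127) = 1
lcm(2,127) = 2*127/gcd = 254/1 = 254


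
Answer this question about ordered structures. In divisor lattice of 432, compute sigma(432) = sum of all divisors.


sigma(n) = sum of divisors.
Divisors of 432: [1, 2, 3, 4, 6, 8, 9, 12, 16, 18, 24, 27, 36, 48, 54, 72, 108, 144, 216, 432]
Sum = 1240


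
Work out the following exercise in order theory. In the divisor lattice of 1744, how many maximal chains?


A maximal chain goes from the minimum element to a maximal element via cover relations.
Counting all min-to-max paths in the cover graph.
Total maximal chains: 5


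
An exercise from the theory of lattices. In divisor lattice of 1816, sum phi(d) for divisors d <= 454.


Divisors of 1816 up to 454: [1, 2, 4, 8, 227, 454]
phi values: [1, 1, 2, 4, 226, 226]
Sum = 460


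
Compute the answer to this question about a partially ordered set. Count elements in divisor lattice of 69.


Divisors of 69: [1, 3, 23, 69]
Count: 4


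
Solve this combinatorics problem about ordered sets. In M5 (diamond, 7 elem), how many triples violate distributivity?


Distributive law: a ^ (b v c) = (a ^ b) v (a ^ c).
Check all 7^3 = 343 ordered triples (a,b,c).
  e.g. a=a1, b=a2, c=a3: lhs=a1 != rhs=0
  e.g. a=a1, b=a2, c=a4: lhs=a1 != rhs=0
Total violating triples: 60


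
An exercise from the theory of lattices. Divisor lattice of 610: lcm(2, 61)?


Join=lcm.
gcd(2,61)=1
lcm=122


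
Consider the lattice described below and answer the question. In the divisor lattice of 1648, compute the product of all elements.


Divisors of 1648: [1, 2, 4, 8, 16, 103, 206, 412, 824, 1648]
Product = n^(d(n)/2) = 1648^(10/2)
Product = 12155869717331968


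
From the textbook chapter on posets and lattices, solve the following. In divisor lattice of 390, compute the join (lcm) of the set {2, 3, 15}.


In a divisor lattice, join = lcm (least common multiple).
Compute lcm iteratively: start with first element, then lcm(current, next).
Elements: [2, 3, 15]
lcm(2,3) = 6
lcm(6,15) = 30
Final lcm = 30


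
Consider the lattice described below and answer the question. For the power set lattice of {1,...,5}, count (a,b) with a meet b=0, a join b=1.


Complement pair (a,b): a meet b = bottom, a join b = top.
Here: A intersect B = {} and A union B = {1,...,5}.
Pairs found: ({},{1,2,3,4,5}), ({1},{2,3,4,5}), ({2},{1,3,4,5}), ({3},{1,2,4,5}), ... (28 more)
Total ordered pairs: 32


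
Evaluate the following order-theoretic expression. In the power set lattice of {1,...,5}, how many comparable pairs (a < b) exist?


A comparable pair {a,b} has a < b or b < a in the order.
Count unordered pairs where one element is strictly below the other.
Examples: {{},{1}}, {{},{2}}, {{},{3}}, {{},{4}}, ...
Total comparable pairs: 211


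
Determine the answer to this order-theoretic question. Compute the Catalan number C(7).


C(n) = C(2n, n) / (n+1).
C(14, 7) = 3432
C(7) = 3432 / 8 = 429


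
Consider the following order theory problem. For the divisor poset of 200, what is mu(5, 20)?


In a divisor lattice, mu(a,b) = mu(b/a) where mu is the classical Mobius function.
b/a = 20/5 = 4
Prime factorization of 4: primes [2]
4 is not squarefree, so mu(4) = 0


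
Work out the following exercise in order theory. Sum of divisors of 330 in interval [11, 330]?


Interval [11,330] in divisors of 330: [11, 22, 33, 55, 66, 110, 165, 330]
Sum = 792


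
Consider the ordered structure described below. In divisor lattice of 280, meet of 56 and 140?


In a divisor lattice, meet = gcd (greatest common divisor).
By Euclidean algorithm or factoring: gcd(56,140) = 28


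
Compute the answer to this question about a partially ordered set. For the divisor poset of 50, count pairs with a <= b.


The order relation is {(a,b) : a <= b}, reflexive so it includes (a,a).
Examples: (1,1), (1,10), (1,2), (1,25), (1,5), ...
Total ordered pairs: 18


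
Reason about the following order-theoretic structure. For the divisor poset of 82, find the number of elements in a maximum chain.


A chain is a totally ordered subset; we count the number of elements in a maximum chain.
Compute, for each element x, the size of the longest chain ending at x:
  1: 1
  2: 2
  41: 2
  82: 3
A maximum chain: 1 < 2 < 82
Number of elements in the longest chain: 3


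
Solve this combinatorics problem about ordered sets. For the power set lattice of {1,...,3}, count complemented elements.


An element a is complemented if some b has a meet b = bottom, a join b = top.
every subset A has complement S\A, so all elements are complemented.
Complemented elements: {}, {1}, {2}, {3}, {1,2}, {1,3}, ... (2 more)
Count: 8


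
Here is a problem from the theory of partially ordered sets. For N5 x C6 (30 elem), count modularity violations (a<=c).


Modular law: if a <= c then a v (b ^ c) = (a v b) ^ c.
Check all triples (a,b,c) with a <= c among 30 elements.
  e.g. a=(a,0), b=(c,0), c=(b,0): lhs=(a,0) != rhs=(b,0)
  e.g. a=(a,0), b=(c,1), c=(b,0): lhs=(a,0) != rhs=(b,0)
Total violating triples: 126


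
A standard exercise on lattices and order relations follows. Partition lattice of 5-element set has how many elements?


B(n) = number of set partitions of an n-element set.
B(n) satisfies the recurrence: B(n+1) = sum_k C(n,k)*B(k).
B(5) = 52


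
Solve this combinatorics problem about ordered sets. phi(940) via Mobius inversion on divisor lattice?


phi(n) = n * prod_{p|n} (1 - 1/p).
Prime divisors of 940: [2, 5, 47]
phi(940) = 940 * (1 - 1/2) * (1 - 1/5) * (1 - 1/47)
phi(940) = 368


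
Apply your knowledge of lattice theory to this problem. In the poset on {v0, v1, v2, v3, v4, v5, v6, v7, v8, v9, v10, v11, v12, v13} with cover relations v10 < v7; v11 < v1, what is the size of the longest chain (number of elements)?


A chain is a totally ordered subset; we count the number of elements in a maximum chain.
Compute, for each element x, the size of the longest chain ending at x:
  v0: 1
  v2: 1
  v3: 1
  v4: 1
  v5: 1
  v6: 1
  ...
A maximum chain: v11 < v1
Number of elements in the longest chain: 2


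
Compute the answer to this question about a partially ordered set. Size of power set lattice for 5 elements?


Power set = 2^n.
2^5 = 32


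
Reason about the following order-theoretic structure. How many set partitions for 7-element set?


B(n) = number of set partitions of an n-element set.
B(n) satisfies the recurrence: B(n+1) = sum_k C(n,k)*B(k).
B(7) = 877


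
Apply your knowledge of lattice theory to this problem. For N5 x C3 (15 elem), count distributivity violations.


Distributive law: a ^ (b v c) = (a ^ b) v (a ^ c).
Check all 15^3 = 3375 ordered triples (a,b,c).
  e.g. a=(b,0), b=(a,0), c=(c,0): lhs=(b,0) != rhs=(a,0)
  e.g. a=(b,0), b=(a,0), c=(c,1): lhs=(b,0) != rhs=(a,0)
Total violating triples: 54


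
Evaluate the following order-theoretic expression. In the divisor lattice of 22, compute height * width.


Height = length of longest chain minus 1; width = size of largest antichain.
A maximum chain: 1 | 11 | 22  (height 2).
A maximum antichain: {2, 11}  (width 2).
Product = 2 * 2 = 4


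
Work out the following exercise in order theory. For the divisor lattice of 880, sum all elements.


sigma(n) = sum of divisors.
Divisors of 880: [1, 2, 4, 5, 8, 10, 11, 16, 20, 22, 40, 44, 55, 80, 88, 110, 176, 220, 440, 880]
Sum = 2232


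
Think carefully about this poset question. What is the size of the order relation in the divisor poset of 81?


The order relation is {(a,b) : a <= b}, reflexive so it includes (a,a).
Examples: (1,1), (1,27), (1,3), (1,81), (1,9), ...
Total ordered pairs: 15


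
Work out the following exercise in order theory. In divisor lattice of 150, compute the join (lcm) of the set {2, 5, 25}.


In a divisor lattice, join = lcm (least common multiple).
Compute lcm iteratively: start with first element, then lcm(current, next).
Elements: [2, 5, 25]
lcm(2,5) = 10
lcm(10,25) = 50
Final lcm = 50


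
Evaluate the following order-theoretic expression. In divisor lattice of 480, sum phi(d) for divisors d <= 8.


Divisors of 480 up to 8: [1, 2, 3, 4, 5, 6, 8]
phi values: [1, 1, 2, 2, 4, 2, 4]
Sum = 16


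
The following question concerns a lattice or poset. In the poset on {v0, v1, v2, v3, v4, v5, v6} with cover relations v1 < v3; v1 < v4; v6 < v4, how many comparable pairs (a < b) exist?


A comparable pair {a,b} has a < b or b < a in the order.
Count unordered pairs where one element is strictly below the other.
Examples: {v1,v3}, {v1,v4}, {v4,v6}
Total comparable pairs: 3


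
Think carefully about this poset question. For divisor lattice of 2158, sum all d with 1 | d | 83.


Interval [1,83] in divisors of 2158: [1, 83]
Sum = 84


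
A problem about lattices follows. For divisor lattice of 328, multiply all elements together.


Divisors of 328: [1, 2, 4, 8, 41, 82, 164, 328]
Product = n^(d(n)/2) = 328^(8/2)
Product = 11574317056


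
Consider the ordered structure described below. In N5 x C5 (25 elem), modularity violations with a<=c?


Modular law: if a <= c then a v (b ^ c) = (a v b) ^ c.
Check all triples (a,b,c) with a <= c among 25 elements.
  e.g. a=(a,0), b=(c,0), c=(b,0): lhs=(a,0) != rhs=(b,0)
  e.g. a=(a,0), b=(c,1), c=(b,0): lhs=(a,0) != rhs=(b,0)
Total violating triples: 75


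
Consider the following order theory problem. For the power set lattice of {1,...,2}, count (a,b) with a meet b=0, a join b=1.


Complement pair (a,b): a meet b = bottom, a join b = top.
Here: A intersect B = {} and A union B = {1,...,2}.
Pairs found: ({},{1,2}), ({1},{2}), ({2},{1}), ({1,2},{})
Total ordered pairs: 4


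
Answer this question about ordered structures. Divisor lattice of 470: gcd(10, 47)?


Meet=gcd.
gcd(10,47)=1


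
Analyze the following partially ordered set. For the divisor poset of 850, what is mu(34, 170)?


In a divisor lattice, mu(a,b) = mu(b/a) where mu is the classical Mobius function.
b/a = 170/34 = 5
Prime factorization of 5: primes [5]
5 is squarefree with 1 prime factor(s), so mu(5) = (-1)^1 = -1


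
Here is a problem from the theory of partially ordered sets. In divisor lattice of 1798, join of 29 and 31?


In a divisor lattice, join = lcm (least common multiple).
gcd(29,31) = 1
lcm(29,31) = 29*31/gcd = 899/1 = 899


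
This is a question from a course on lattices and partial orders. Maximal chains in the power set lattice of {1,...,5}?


A maximal chain goes from the minimum element to a maximal element via cover relations.
Counting all min-to-max paths in the cover graph.
Total maximal chains: 120


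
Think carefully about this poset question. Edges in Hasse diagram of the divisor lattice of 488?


A cover relation a -< b holds when a < b with no c strictly between.
Cover relations:
  1 -< 2
  1 -< 61
  2 -< 4
  2 -< 122
  4 -< 8
  4 -< 244
  8 -< 488
  61 -< 122
  ...2 more
Total: 10


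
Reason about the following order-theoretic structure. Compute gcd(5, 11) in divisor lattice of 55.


In a divisor lattice, meet = gcd (greatest common divisor).
By Euclidean algorithm or factoring: gcd(5,11) = 1


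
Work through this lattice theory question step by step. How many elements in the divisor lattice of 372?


Divisors of 372: [1, 2, 3, 4, 6, 12, 31, 62, 93, 124, 186, 372]
Count: 12
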